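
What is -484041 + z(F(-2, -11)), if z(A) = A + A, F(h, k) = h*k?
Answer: -483997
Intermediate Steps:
z(A) = 2*A
-484041 + z(F(-2, -11)) = -484041 + 2*(-2*(-11)) = -484041 + 2*22 = -484041 + 44 = -483997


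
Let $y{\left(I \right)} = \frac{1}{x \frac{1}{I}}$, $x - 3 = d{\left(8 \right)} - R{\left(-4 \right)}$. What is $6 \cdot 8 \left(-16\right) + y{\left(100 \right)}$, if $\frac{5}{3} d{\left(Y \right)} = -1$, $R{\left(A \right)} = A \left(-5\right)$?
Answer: $- \frac{17021}{22} \approx -773.68$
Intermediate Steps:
$R{\left(A \right)} = - 5 A$
$d{\left(Y \right)} = - \frac{3}{5}$ ($d{\left(Y \right)} = \frac{3}{5} \left(-1\right) = - \frac{3}{5}$)
$x = - \frac{88}{5}$ ($x = 3 - \left(\frac{3}{5} - -20\right) = 3 - \frac{103}{5} = - \frac{88}{5} \approx -17.6$)
$y{\left(I \right)} = - \frac{5 I}{88}$ ($y{\left(I \right)} = \frac{1}{\left(- \frac{88}{5}\right) \frac{1}{I}} = - \frac{5 I}{88}$)
$6 \cdot 8 \left(-16\right) + y{\left(100 \right)} = 6 \cdot 8 \left(-16\right) - \frac{125}{22} = 48 \left(-16\right) - \frac{125}{22} = -768 - \frac{125}{22} = - \frac{17021}{22}$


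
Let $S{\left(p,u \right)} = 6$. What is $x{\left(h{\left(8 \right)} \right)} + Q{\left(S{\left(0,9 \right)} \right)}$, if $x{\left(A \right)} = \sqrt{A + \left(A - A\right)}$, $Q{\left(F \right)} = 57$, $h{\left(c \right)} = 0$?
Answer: $57$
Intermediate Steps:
$x{\left(A \right)} = \sqrt{A}$ ($x{\left(A \right)} = \sqrt{A + 0} = \sqrt{A}$)
$x{\left(h{\left(8 \right)} \right)} + Q{\left(S{\left(0,9 \right)} \right)} = \sqrt{0} + 57 = 0 + 57 = 57$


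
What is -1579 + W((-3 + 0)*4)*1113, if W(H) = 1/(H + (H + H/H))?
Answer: -37430/23 ≈ -1627.4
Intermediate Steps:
W(H) = 1/(1 + 2*H) (W(H) = 1/(H + (H + 1)) = 1/(H + (1 + H)) = 1/(1 + 2*H))
-1579 + W((-3 + 0)*4)*1113 = -1579 + 1113/(1 + 2*((-3 + 0)*4)) = -1579 + 1113/(1 + 2*(-3*4)) = -1579 + 1113/(1 + 2*(-12)) = -1579 + 1113/(1 - 24) = -1579 + 1113/(-23) = -1579 - 1/23*1113 = -1579 - 1113/23 = -37430/23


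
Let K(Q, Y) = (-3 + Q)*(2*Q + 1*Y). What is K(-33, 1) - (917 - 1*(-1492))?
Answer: -69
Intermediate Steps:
K(Q, Y) = (-3 + Q)*(Y + 2*Q) (K(Q, Y) = (-3 + Q)*(2*Q + Y) = (-3 + Q)*(Y + 2*Q))
K(-33, 1) - (917 - 1*(-1492)) = (-6*(-33) - 3*1 + 2*(-33)² - 33*1) - (917 - 1*(-1492)) = (198 - 3 + 2*1089 - 33) - (917 + 1492) = (198 - 3 + 2178 - 33) - 1*2409 = 2340 - 2409 = -69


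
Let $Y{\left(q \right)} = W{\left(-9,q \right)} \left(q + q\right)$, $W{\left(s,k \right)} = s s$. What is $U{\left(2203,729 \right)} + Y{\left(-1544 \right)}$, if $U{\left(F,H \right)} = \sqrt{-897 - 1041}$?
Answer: $-250128 + i \sqrt{1938} \approx -2.5013 \cdot 10^{5} + 44.023 i$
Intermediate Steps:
$W{\left(s,k \right)} = s^{2}$
$U{\left(F,H \right)} = i \sqrt{1938}$ ($U{\left(F,H \right)} = \sqrt{-1938} = i \sqrt{1938}$)
$Y{\left(q \right)} = 162 q$ ($Y{\left(q \right)} = \left(-9\right)^{2} \left(q + q\right) = 81 \cdot 2 q = 162 q$)
$U{\left(2203,729 \right)} + Y{\left(-1544 \right)} = i \sqrt{1938} + 162 \left(-1544\right) = i \sqrt{1938} - 250128 = -250128 + i \sqrt{1938}$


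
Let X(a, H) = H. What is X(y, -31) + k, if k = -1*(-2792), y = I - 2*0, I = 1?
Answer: 2761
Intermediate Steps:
y = 1 (y = 1 - 2*0 = 1 + 0 = 1)
k = 2792
X(y, -31) + k = -31 + 2792 = 2761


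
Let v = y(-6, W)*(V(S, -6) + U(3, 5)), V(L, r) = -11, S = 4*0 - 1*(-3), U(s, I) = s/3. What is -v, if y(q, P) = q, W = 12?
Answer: -60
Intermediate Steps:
U(s, I) = s/3 (U(s, I) = s*(1/3) = s/3)
S = 3 (S = 0 + 3 = 3)
v = 60 (v = -6*(-11 + (1/3)*3) = -6*(-11 + 1) = -6*(-10) = 60)
-v = -1*60 = -60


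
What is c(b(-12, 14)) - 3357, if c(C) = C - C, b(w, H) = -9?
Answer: -3357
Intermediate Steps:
c(C) = 0
c(b(-12, 14)) - 3357 = 0 - 3357 = -3357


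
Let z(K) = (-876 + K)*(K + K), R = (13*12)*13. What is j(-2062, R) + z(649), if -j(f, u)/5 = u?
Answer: -304786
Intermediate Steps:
R = 2028 (R = 156*13 = 2028)
j(f, u) = -5*u
z(K) = 2*K*(-876 + K) (z(K) = (-876 + K)*(2*K) = 2*K*(-876 + K))
j(-2062, R) + z(649) = -5*2028 + 2*649*(-876 + 649) = -10140 + 2*649*(-227) = -10140 - 294646 = -304786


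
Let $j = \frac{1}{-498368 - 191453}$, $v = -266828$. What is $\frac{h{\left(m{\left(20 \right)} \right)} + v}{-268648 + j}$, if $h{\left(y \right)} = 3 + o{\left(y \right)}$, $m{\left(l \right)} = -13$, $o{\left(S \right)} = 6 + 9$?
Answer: $\frac{184051141010}{185319032009} \approx 0.99316$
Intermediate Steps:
$j = - \frac{1}{689821}$ ($j = \frac{1}{-689821} = - \frac{1}{689821} \approx -1.4497 \cdot 10^{-6}$)
$o{\left(S \right)} = 15$
$h{\left(y \right)} = 18$ ($h{\left(y \right)} = 3 + 15 = 18$)
$\frac{h{\left(m{\left(20 \right)} \right)} + v}{-268648 + j} = \frac{18 - 266828}{-268648 - \frac{1}{689821}} = - \frac{266810}{- \frac{185319032009}{689821}} = \left(-266810\right) \left(- \frac{689821}{185319032009}\right) = \frac{184051141010}{185319032009}$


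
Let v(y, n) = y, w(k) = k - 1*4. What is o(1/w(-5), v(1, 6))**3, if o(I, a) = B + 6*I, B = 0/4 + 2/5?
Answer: -64/3375 ≈ -0.018963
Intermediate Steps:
w(k) = -4 + k (w(k) = k - 4 = -4 + k)
B = 2/5 (B = 0*(1/4) + 2*(1/5) = 0 + 2/5 = 2/5 ≈ 0.40000)
o(I, a) = 2/5 + 6*I
o(1/w(-5), v(1, 6))**3 = (2/5 + 6/(-4 - 5))**3 = (2/5 + 6/(-9))**3 = (2/5 + 6*(-1/9))**3 = (2/5 - 2/3)**3 = (-4/15)**3 = -64/3375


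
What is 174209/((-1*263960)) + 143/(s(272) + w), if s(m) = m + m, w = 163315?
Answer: -28507966251/43252221640 ≈ -0.65911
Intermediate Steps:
s(m) = 2*m
174209/((-1*263960)) + 143/(s(272) + w) = 174209/((-1*263960)) + 143/(2*272 + 163315) = 174209/(-263960) + 143/(544 + 163315) = 174209*(-1/263960) + 143/163859 = -174209/263960 + 143*(1/163859) = -174209/263960 + 143/163859 = -28507966251/43252221640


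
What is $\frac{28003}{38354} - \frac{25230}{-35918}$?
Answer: $\frac{986741587}{688799486} \approx 1.4326$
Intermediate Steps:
$\frac{28003}{38354} - \frac{25230}{-35918} = 28003 \cdot \frac{1}{38354} - - \frac{12615}{17959} = \frac{28003}{38354} + \frac{12615}{17959} = \frac{986741587}{688799486}$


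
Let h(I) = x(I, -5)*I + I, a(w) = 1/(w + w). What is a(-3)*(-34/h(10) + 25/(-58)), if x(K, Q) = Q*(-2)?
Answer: 787/6380 ≈ 0.12335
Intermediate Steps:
x(K, Q) = -2*Q
a(w) = 1/(2*w)
h(I) = 11*I (h(I) = (-2*(-5))*I + I = 10*I + I = 11*I)
a(-3)*(-34/h(10) + 25/(-58)) = ((½)/(-3))*(-34/(11*10) + 25/(-58)) = ((½)*(-⅓))*(-34/110 + 25*(-1/58)) = -(-34*1/110 - 25/58)/6 = -(-17/55 - 25/58)/6 = -⅙*(-2361/3190) = 787/6380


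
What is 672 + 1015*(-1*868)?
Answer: -880348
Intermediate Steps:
672 + 1015*(-1*868) = 672 + 1015*(-868) = 672 - 881020 = -880348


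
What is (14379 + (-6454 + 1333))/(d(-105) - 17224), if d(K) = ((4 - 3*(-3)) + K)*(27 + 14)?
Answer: -4629/10498 ≈ -0.44094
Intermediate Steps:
d(K) = 533 + 41*K (d(K) = ((4 + 9) + K)*41 = (13 + K)*41 = 533 + 41*K)
(14379 + (-6454 + 1333))/(d(-105) - 17224) = (14379 + (-6454 + 1333))/((533 + 41*(-105)) - 17224) = (14379 - 5121)/((533 - 4305) - 17224) = 9258/(-3772 - 17224) = 9258/(-20996) = 9258*(-1/20996) = -4629/10498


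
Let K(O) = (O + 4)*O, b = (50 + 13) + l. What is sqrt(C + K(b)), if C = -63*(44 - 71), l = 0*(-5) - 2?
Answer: sqrt(5666) ≈ 75.273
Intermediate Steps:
l = -2 (l = 0 - 2 = -2)
b = 61 (b = (50 + 13) - 2 = 63 - 2 = 61)
K(O) = O*(4 + O) (K(O) = (4 + O)*O = O*(4 + O))
C = 1701 (C = -63*(-27) = 1701)
sqrt(C + K(b)) = sqrt(1701 + 61*(4 + 61)) = sqrt(1701 + 61*65) = sqrt(1701 + 3965) = sqrt(5666)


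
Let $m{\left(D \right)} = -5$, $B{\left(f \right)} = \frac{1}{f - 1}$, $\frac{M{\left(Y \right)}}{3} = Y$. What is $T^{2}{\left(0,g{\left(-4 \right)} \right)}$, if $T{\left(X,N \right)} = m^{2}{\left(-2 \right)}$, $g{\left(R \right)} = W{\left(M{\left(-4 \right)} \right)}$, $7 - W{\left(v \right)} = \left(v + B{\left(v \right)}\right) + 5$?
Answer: $625$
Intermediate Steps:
$M{\left(Y \right)} = 3 Y$
$B{\left(f \right)} = \frac{1}{-1 + f}$
$W{\left(v \right)} = 2 - v - \frac{1}{-1 + v}$ ($W{\left(v \right)} = 7 - \left(\left(v + \frac{1}{-1 + v}\right) + 5\right) = 7 - \left(5 + v + \frac{1}{-1 + v}\right) = 2 - v - \frac{1}{-1 + v}$)
$g{\left(R \right)} = \frac{183}{13}$ ($g{\left(R \right)} = \frac{-1 + \left(-1 + 3 \left(-4\right)\right) \left(2 - 3 \left(-4\right)\right)}{-1 + 3 \left(-4\right)} = \frac{-1 + \left(-1 - 12\right) \left(2 - -12\right)}{-1 - 12} = \frac{-1 - 13 \left(2 + 12\right)}{-13} = - \frac{-1 - 182}{13} = \left(- \frac{1}{13}\right) \left(-183\right) = \frac{183}{13}$)
$T{\left(X,N \right)} = 25$ ($T{\left(X,N \right)} = \left(-5\right)^{2} = 25$)
$T^{2}{\left(0,g{\left(-4 \right)} \right)} = 25^{2} = 625$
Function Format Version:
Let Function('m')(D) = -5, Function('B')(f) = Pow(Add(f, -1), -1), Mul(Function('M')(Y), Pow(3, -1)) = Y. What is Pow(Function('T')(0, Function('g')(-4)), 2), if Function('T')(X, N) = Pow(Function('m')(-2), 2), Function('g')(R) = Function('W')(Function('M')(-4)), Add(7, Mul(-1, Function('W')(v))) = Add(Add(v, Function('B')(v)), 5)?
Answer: 625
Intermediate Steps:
Function('M')(Y) = Mul(3, Y)
Function('B')(f) = Pow(Add(-1, f), -1)
Function('W')(v) = Add(2, Mul(-1, v), Mul(-1, Pow(Add(-1, v), -1))) (Function('W')(v) = Add(7, Mul(-1, Add(Add(v, Pow(Add(-1, v), -1)), 5))) = Add(7, Mul(-1, Add(5, v, Pow(Add(-1, v), -1)))) = Add(7, Add(-5, Mul(-1, v), Mul(-1, Pow(Add(-1, v), -1)))) = Add(2, Mul(-1, v), Mul(-1, Pow(Add(-1, v), -1))))
Function('g')(R) = Rational(183, 13) (Function('g')(R) = Mul(Pow(Add(-1, Mul(3, -4)), -1), Add(-1, Mul(Add(-1, Mul(3, -4)), Add(2, Mul(-1, Mul(3, -4)))))) = Mul(Pow(Add(-1, -12), -1), Add(-1, Mul(Add(-1, -12), Add(2, Mul(-1, -12))))) = Mul(Pow(-13, -1), Add(-1, Mul(-13, Add(2, 12)))) = Mul(Rational(-1, 13), Add(-1, Mul(-13, 14))) = Mul(Rational(-1, 13), Add(-1, -182)) = Mul(Rational(-1, 13), -183) = Rational(183, 13))
Function('T')(X, N) = 25 (Function('T')(X, N) = Pow(-5, 2) = 25)
Pow(Function('T')(0, Function('g')(-4)), 2) = Pow(25, 2) = 625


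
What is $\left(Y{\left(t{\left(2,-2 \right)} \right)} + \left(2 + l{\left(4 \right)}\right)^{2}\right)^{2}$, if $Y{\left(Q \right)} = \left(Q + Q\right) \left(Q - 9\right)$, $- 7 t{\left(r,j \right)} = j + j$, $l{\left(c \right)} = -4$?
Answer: $\frac{76176}{2401} \approx 31.727$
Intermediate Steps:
$t{\left(r,j \right)} = - \frac{2 j}{7}$ ($t{\left(r,j \right)} = - \frac{j + j}{7} = - \frac{2 j}{7}$)
$Y{\left(Q \right)} = 2 Q \left(-9 + Q\right)$
$\left(Y{\left(t{\left(2,-2 \right)} \right)} + \left(2 + l{\left(4 \right)}\right)^{2}\right)^{2} = \left(2 \left(\left(- \frac{2}{7}\right) \left(-2\right)\right) \left(-9 - - \frac{4}{7}\right) + \left(2 - 4\right)^{2}\right)^{2} = \left(2 \cdot \frac{4}{7} \left(-9 + \frac{4}{7}\right) + \left(-2\right)^{2}\right)^{2} = \left(2 \cdot \frac{4}{7} \left(- \frac{59}{7}\right) + 4\right)^{2} = \left(- \frac{472}{49} + 4\right)^{2} = \left(- \frac{276}{49}\right)^{2} = \frac{76176}{2401}$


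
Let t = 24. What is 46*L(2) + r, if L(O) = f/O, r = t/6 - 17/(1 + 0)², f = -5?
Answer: -128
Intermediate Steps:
r = -13 (r = 24/6 - 17/(1 + 0)² = 24*(⅙) - 17/(1²) = 4 - 17/1 = 4 - 17*1 = 4 - 17 = -13)
L(O) = -5/O
46*L(2) + r = 46*(-5/2) - 13 = -115 - 13 = -128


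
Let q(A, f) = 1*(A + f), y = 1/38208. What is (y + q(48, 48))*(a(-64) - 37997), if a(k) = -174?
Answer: -140010044699/38208 ≈ -3.6644e+6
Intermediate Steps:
y = 1/38208 ≈ 2.6173e-5
q(A, f) = A + f
(y + q(48, 48))*(a(-64) - 37997) = (1/38208 + (48 + 48))*(-174 - 37997) = (1/38208 + 96)*(-38171) = (3667969/38208)*(-38171) = -140010044699/38208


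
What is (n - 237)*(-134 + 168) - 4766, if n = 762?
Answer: 13084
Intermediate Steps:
(n - 237)*(-134 + 168) - 4766 = (762 - 237)*(-134 + 168) - 4766 = 525*34 - 4766 = 17850 - 4766 = 13084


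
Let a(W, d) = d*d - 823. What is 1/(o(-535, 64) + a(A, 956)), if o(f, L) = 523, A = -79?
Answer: 1/913636 ≈ 1.0945e-6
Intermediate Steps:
a(W, d) = -823 + d² (a(W, d) = d² - 823 = -823 + d²)
1/(o(-535, 64) + a(A, 956)) = 1/(523 + (-823 + 956²)) = 1/(523 + (-823 + 913936)) = 1/(523 + 913113) = 1/913636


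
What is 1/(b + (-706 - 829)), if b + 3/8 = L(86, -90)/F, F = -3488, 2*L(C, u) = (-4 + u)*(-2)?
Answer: -1744/2677741 ≈ -0.00065130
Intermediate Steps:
L(C, u) = 4 - u (L(C, u) = ((-4 + u)*(-2))/2 = (8 - 2*u)/2 = 4 - u)
b = -701/1744 (b = -3/8 + (4 - 1*(-90))/(-3488) = -3/8 + (4 + 90)*(-1/3488) = -3/8 + 94*(-1/3488) = -3/8 - 47/1744 = -701/1744 ≈ -0.40195)
1/(b + (-706 - 829)) = 1/(-701/1744 + (-706 - 829)) = 1/(-701/1744 - 1535) = 1/(-2677741/1744) = -1744/2677741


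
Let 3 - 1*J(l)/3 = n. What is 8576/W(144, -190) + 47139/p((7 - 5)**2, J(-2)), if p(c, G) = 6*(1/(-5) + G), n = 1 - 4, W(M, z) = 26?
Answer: 1784609/2314 ≈ 771.22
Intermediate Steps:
n = -3
J(l) = 18 (J(l) = 9 - 3*(-3) = 9 + 9 = 18)
p(c, G) = -6/5 + 6*G (p(c, G) = 6*(-1/5 + G) = -6/5 + 6*G)
8576/W(144, -190) + 47139/p((7 - 5)**2, J(-2)) = 8576/26 + 47139/(-6/5 + 6*18) = 8576*(1/26) + 47139/(-6/5 + 108) = 4288/13 + 47139/(534/5) = 4288/13 + 47139*(5/534) = 4288/13 + 78565/178 = 1784609/2314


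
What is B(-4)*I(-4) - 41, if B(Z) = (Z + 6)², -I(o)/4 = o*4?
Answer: 215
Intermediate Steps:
I(o) = -16*o (I(o) = -4*o*4 = -16*o)
B(Z) = (6 + Z)²
B(-4)*I(-4) - 41 = (6 - 4)²*(-16*(-4)) - 41 = 2²*64 - 41 = 4*64 - 41 = 256 - 41 = 215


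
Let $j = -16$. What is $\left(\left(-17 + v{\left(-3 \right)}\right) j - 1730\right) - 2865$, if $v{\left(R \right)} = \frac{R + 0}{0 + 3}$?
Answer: $-4307$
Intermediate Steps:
$v{\left(R \right)} = \frac{R}{3}$
$\left(\left(-17 + v{\left(-3 \right)}\right) j - 1730\right) - 2865 = \left(\left(-17 + \frac{1}{3} \left(-3\right)\right) \left(-16\right) - 1730\right) - 2865 = \left(\left(-17 - 1\right) \left(-16\right) - 1730\right) - 2865 = \left(\left(-18\right) \left(-16\right) - 1730\right) - 2865 = \left(288 - 1730\right) - 2865 = -1442 - 2865 = -4307$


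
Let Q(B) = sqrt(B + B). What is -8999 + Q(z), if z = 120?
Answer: -8999 + 4*sqrt(15) ≈ -8983.5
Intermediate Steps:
Q(B) = sqrt(2)*sqrt(B) (Q(B) = sqrt(2*B) = sqrt(2)*sqrt(B))
-8999 + Q(z) = -8999 + sqrt(2)*sqrt(120) = -8999 + sqrt(2)*(2*sqrt(30)) = -8999 + 4*sqrt(15)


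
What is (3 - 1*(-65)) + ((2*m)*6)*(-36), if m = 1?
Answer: -364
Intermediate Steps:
(3 - 1*(-65)) + ((2*m)*6)*(-36) = (3 - 1*(-65)) + ((2*1)*6)*(-36) = (3 + 65) + (2*6)*(-36) = 68 + 12*(-36) = 68 - 432 = -364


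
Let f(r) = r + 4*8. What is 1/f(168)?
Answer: 1/200 ≈ 0.0050000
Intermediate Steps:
f(r) = 32 + r (f(r) = r + 32 = 32 + r)
1/f(168) = 1/(32 + 168) = 1/200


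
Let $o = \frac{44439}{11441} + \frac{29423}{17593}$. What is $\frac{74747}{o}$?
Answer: $\frac{15045189252211}{1118443870} \approx 13452.0$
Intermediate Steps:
$o = \frac{1118443870}{201281513}$ ($o = 44439 \cdot \frac{1}{11441} + 29423 \cdot \frac{1}{17593} = \frac{44439}{11441} + \frac{29423}{17593} = \frac{1118443870}{201281513} \approx 5.5566$)
$\frac{74747}{o} = \frac{74747}{\frac{1118443870}{201281513}} = 74747 \cdot \frac{201281513}{1118443870} = \frac{15045189252211}{1118443870}$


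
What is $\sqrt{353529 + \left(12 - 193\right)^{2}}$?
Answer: $\sqrt{386290} \approx 621.52$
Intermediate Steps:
$\sqrt{353529 + \left(12 - 193\right)^{2}} = \sqrt{353529 + \left(-181\right)^{2}} = \sqrt{353529 + 32761} = \sqrt{386290}$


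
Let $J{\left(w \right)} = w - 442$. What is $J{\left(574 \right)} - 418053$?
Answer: $-417921$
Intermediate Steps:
$J{\left(w \right)} = -442 + w$
$J{\left(574 \right)} - 418053 = \left(-442 + 574\right) - 418053 = 132 - 418053 = -417921$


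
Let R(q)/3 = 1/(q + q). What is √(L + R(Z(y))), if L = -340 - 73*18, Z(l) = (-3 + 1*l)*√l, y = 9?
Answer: I*√59541/6 ≈ 40.668*I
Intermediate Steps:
Z(l) = √l*(-3 + l) (Z(l) = (-3 + l)*√l = √l*(-3 + l))
R(q) = 3/(2*q) (R(q) = 3/(q + q) = 3/((2*q)) = 3*(1/(2*q)) = 3/(2*q))
L = -1654 (L = -340 - 1314 = -1654)
√(L + R(Z(y))) = √(-1654 + 3/(2*((√9*(-3 + 9))))) = √(-1654 + 3/(2*((3*6)))) = √(-1654 + (3/2)/18) = √(-1654 + (3/2)*(1/18)) = √(-1654 + 1/12) = √(-19847/12) = I*√59541/6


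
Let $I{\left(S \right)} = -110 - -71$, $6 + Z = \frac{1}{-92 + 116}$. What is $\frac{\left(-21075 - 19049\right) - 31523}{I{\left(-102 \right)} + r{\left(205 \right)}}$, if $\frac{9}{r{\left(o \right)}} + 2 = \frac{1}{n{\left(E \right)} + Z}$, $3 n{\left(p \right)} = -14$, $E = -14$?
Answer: $\frac{12753166}{7707} \approx 1654.8$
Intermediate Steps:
$n{\left(p \right)} = - \frac{14}{3}$ ($n{\left(p \right)} = \frac{1}{3} \left(-14\right) = - \frac{14}{3}$)
$Z = - \frac{143}{24}$ ($Z = -6 + \frac{1}{-92 + 116} = -6 + \frac{1}{24} = - \frac{143}{24} \approx -5.9583$)
$I{\left(S \right)} = -39$ ($I{\left(S \right)} = -110 + 71 = -39$)
$r{\left(o \right)} = - \frac{765}{178}$ ($r{\left(o \right)} = \frac{9}{-2 + \frac{1}{- \frac{14}{3} - \frac{143}{24}}} = \frac{9}{-2 + \frac{1}{- \frac{85}{8}}} = \frac{9}{-2 - \frac{8}{85}} = \frac{9}{- \frac{178}{85}} = 9 \left(- \frac{85}{178}\right) = - \frac{765}{178}$)
$\frac{\left(-21075 - 19049\right) - 31523}{I{\left(-102 \right)} + r{\left(205 \right)}} = \frac{\left(-21075 - 19049\right) - 31523}{-39 - \frac{765}{178}} = \frac{-40124 - 31523}{- \frac{7707}{178}} = \left(-71647\right) \left(- \frac{178}{7707}\right) = \frac{12753166}{7707}$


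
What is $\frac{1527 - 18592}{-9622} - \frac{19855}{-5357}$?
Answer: $\frac{25678365}{4685914} \approx 5.4799$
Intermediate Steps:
$\frac{1527 - 18592}{-9622} - \frac{19855}{-5357} = \left(-17065\right) \left(- \frac{1}{9622}\right) - - \frac{1805}{487} = \frac{17065}{9622} + \frac{1805}{487} = \frac{25678365}{4685914}$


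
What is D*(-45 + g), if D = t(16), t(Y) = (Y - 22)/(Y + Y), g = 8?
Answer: 111/16 ≈ 6.9375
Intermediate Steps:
t(Y) = (-22 + Y)/(2*Y) (t(Y) = (-22 + Y)/((2*Y)) = (-22 + Y)*(1/(2*Y)) = (-22 + Y)/(2*Y))
D = -3/16 (D = (1/2)*(-22 + 16)/16 = (1/2)*(1/16)*(-6) = -3/16 ≈ -0.18750)
D*(-45 + g) = -3*(-45 + 8)/16 = -3/16*(-37) = 111/16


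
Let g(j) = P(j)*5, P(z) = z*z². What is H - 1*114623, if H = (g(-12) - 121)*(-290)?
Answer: 2426067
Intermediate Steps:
P(z) = z³
g(j) = 5*j³ (g(j) = j³*5 = 5*j³)
H = 2540690 (H = (5*(-12)³ - 121)*(-290) = (5*(-1728) - 121)*(-290) = (-8640 - 121)*(-290) = -8761*(-290) = 2540690)
H - 1*114623 = 2540690 - 1*114623 = 2540690 - 114623 = 2426067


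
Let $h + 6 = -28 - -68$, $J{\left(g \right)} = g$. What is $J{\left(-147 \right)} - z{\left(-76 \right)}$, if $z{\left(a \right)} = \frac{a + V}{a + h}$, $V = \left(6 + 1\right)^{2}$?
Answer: $- \frac{2067}{14} \approx -147.64$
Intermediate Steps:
$h = 34$ ($h = -6 - -40 = -6 + \left(-28 + 68\right) = -6 + 40 = 34$)
$V = 49$ ($V = 7^{2} = 49$)
$z{\left(a \right)} = \frac{49 + a}{34 + a}$ ($z{\left(a \right)} = \frac{a + 49}{a + 34} = \frac{49 + a}{34 + a}$)
$J{\left(-147 \right)} - z{\left(-76 \right)} = -147 - \frac{49 - 76}{34 - 76} = -147 - \frac{1}{-42} \left(-27\right) = -147 - \left(- \frac{1}{42}\right) \left(-27\right) = -147 - \frac{9}{14} = - \frac{2067}{14}$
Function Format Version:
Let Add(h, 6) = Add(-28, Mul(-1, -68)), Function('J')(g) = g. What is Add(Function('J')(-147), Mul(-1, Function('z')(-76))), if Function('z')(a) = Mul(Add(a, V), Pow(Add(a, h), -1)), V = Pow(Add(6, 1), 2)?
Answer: Rational(-2067, 14) ≈ -147.64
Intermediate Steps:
h = 34 (h = Add(-6, Add(-28, Mul(-1, -68))) = Add(-6, Add(-28, 68)) = Add(-6, 40) = 34)
V = 49 (V = Pow(7, 2) = 49)
Function('z')(a) = Mul(Pow(Add(34, a), -1), Add(49, a)) (Function('z')(a) = Mul(Add(a, 49), Pow(Add(a, 34), -1)) = Mul(Add(49, a), Pow(Add(34, a), -1)) = Mul(Pow(Add(34, a), -1), Add(49, a)))
Add(Function('J')(-147), Mul(-1, Function('z')(-76))) = Add(-147, Mul(-1, Mul(Pow(Add(34, -76), -1), Add(49, -76)))) = Add(-147, Mul(-1, Mul(Pow(-42, -1), -27))) = Add(-147, Mul(-1, Mul(Rational(-1, 42), -27))) = Add(-147, Mul(-1, Rational(9, 14))) = Add(-147, Rational(-9, 14)) = Rational(-2067, 14)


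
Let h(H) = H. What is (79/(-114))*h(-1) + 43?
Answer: 4981/114 ≈ 43.693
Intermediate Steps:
(79/(-114))*h(-1) + 43 = (79/(-114))*(-1) + 43 = (79*(-1/114))*(-1) + 43 = -79/114*(-1) + 43 = 79/114 + 43 = 4981/114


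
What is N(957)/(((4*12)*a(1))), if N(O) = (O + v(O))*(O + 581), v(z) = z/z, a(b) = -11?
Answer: -368351/132 ≈ -2790.5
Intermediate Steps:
v(z) = 1
N(O) = (1 + O)*(581 + O) (N(O) = (O + 1)*(O + 581) = (1 + O)*(581 + O))
N(957)/(((4*12)*a(1))) = (581 + 957² + 582*957)/(((4*12)*(-11))) = (581 + 915849 + 556974)/((48*(-11))) = 1473404/(-528) = 1473404*(-1/528) = -368351/132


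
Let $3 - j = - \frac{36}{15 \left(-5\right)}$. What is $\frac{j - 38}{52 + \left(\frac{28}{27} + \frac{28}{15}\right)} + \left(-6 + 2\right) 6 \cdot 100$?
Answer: $- \frac{88967949}{37060} \approx -2400.6$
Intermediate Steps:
$j = \frac{63}{25}$ ($j = 3 - - \frac{36}{15 \left(-5\right)} = 3 - - \frac{36}{-75} = 3 - \left(-36\right) \left(- \frac{1}{75}\right) = 3 - \frac{12}{25} = \frac{63}{25} \approx 2.52$)
$\frac{j - 38}{52 + \left(\frac{28}{27} + \frac{28}{15}\right)} + \left(-6 + 2\right) 6 \cdot 100 = \frac{\frac{63}{25} - 38}{52 + \left(\frac{28}{27} + \frac{28}{15}\right)} + \left(-6 + 2\right) 6 \cdot 100 = - \frac{887}{25 \left(52 + \left(28 \cdot \frac{1}{27} + 28 \cdot \frac{1}{15}\right)\right)} + \left(-4\right) 6 \cdot 100 = - \frac{887}{25 \left(52 + \left(\frac{28}{27} + \frac{28}{15}\right)\right)} - 2400 = - \frac{887}{25 \left(52 + \frac{392}{135}\right)} - 2400 = - \frac{887}{25 \cdot \frac{7412}{135}} - 2400 = \left(- \frac{887}{25}\right) \frac{135}{7412} - 2400 = - \frac{23949}{37060} - 2400 = - \frac{88967949}{37060}$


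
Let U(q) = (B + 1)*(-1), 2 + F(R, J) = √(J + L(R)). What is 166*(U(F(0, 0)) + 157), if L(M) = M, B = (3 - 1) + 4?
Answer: 24900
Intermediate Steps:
B = 6 (B = 2 + 4 = 6)
F(R, J) = -2 + √(J + R)
U(q) = -7 (U(q) = (6 + 1)*(-1) = 7*(-1) = -7)
166*(U(F(0, 0)) + 157) = 166*(-7 + 157) = 166*150 = 24900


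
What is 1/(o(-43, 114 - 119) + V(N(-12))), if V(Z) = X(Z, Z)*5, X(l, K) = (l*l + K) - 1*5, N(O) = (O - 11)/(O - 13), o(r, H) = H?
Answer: -125/2646 ≈ -0.047241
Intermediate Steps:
N(O) = (-11 + O)/(-13 + O)
X(l, K) = -5 + K + l**2 (X(l, K) = (l**2 + K) - 5 = (K + l**2) - 5 = -5 + K + l**2)
V(Z) = -25 + 5*Z + 5*Z**2 (V(Z) = (-5 + Z + Z**2)*5 = -25 + 5*Z + 5*Z**2)
1/(o(-43, 114 - 119) + V(N(-12))) = 1/((114 - 119) + (-25 + 5*((-11 - 12)/(-13 - 12)) + 5*((-11 - 12)/(-13 - 12))**2)) = 1/(-5 + (-25 + 5*(-23/(-25)) + 5*(-23/(-25))**2)) = 1/(-5 + (-25 + 5*(-1/25*(-23)) + 5*(-1/25*(-23))**2)) = 1/(-5 + (-25 + 5*(23/25) + 5*(23/25)**2)) = 1/(-5 + (-25 + 23/5 + 5*(529/625))) = 1/(-5 + (-25 + 23/5 + 529/125)) = 1/(-5 - 2021/125) = 1/(-2646/125) = -125/2646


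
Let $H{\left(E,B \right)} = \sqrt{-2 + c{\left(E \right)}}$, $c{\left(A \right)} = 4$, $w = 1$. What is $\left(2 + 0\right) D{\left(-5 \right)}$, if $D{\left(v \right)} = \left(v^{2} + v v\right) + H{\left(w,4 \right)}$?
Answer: $100 + 2 \sqrt{2} \approx 102.83$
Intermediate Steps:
$H{\left(E,B \right)} = \sqrt{2}$ ($H{\left(E,B \right)} = \sqrt{-2 + 4} = \sqrt{2}$)
$D{\left(v \right)} = \sqrt{2} + 2 v^{2}$ ($D{\left(v \right)} = \left(v^{2} + v v\right) + \sqrt{2} = \left(v^{2} + v^{2}\right) + \sqrt{2} = 2 v^{2} + \sqrt{2} = \sqrt{2} + 2 v^{2}$)
$\left(2 + 0\right) D{\left(-5 \right)} = \left(2 + 0\right) \left(\sqrt{2} + 2 \left(-5\right)^{2}\right) = 2 \left(\sqrt{2} + 2 \cdot 25\right) = 2 \left(\sqrt{2} + 50\right) = 2 \left(50 + \sqrt{2}\right) = 100 + 2 \sqrt{2}$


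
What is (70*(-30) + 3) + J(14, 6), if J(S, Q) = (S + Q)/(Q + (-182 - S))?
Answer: -39845/19 ≈ -2097.1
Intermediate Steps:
J(S, Q) = (Q + S)/(-182 + Q - S)
(70*(-30) + 3) + J(14, 6) = (70*(-30) + 3) + (6 + 14)/(-182 + 6 - 1*14) = (-2100 + 3) + 20/(-182 + 6 - 14) = -2097 + 20/(-190) = -2097 - 1/190*20 = -2097 - 2/19 = -39845/19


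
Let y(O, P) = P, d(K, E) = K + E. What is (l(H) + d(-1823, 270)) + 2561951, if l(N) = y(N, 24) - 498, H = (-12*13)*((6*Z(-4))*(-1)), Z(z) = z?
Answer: 2559924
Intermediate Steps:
d(K, E) = E + K
H = -3744 (H = (-12*13)*((6*(-4))*(-1)) = -(-3744)*(-1) = -156*24 = -3744)
l(N) = -474 (l(N) = 24 - 498 = -474)
(l(H) + d(-1823, 270)) + 2561951 = (-474 + (270 - 1823)) + 2561951 = (-474 - 1553) + 2561951 = -2027 + 2561951 = 2559924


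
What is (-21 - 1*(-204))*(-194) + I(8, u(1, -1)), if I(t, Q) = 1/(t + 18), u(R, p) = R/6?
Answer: -923051/26 ≈ -35502.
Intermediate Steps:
u(R, p) = R/6 (u(R, p) = R*(1/6) = R/6)
I(t, Q) = 1/(18 + t)
(-21 - 1*(-204))*(-194) + I(8, u(1, -1)) = (-21 - 1*(-204))*(-194) + 1/(18 + 8) = (-21 + 204)*(-194) + 1/26 = 183*(-194) + 1/26 = -35502 + 1/26 = -923051/26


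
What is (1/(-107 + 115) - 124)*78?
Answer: -38649/4 ≈ -9662.3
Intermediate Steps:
(1/(-107 + 115) - 124)*78 = (1/8 - 124)*78 = (⅛ - 124)*78 = -991/8*78 = -38649/4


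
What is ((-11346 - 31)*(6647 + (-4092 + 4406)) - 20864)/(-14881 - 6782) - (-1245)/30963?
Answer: 272532995942/74527941 ≈ 3656.8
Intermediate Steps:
((-11346 - 31)*(6647 + (-4092 + 4406)) - 20864)/(-14881 - 6782) - (-1245)/30963 = (-11377*(6647 + 314) - 20864)/(-21663) - (-1245)/30963 = (-11377*6961 - 20864)*(-1/21663) - 1*(-415/10321) = (-79195297 - 20864)*(-1/21663) + 415/10321 = -79216161*(-1/21663) + 415/10321 = 26405387/7221 + 415/10321 = 272532995942/74527941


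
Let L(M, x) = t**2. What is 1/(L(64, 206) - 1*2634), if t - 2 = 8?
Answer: -1/2534 ≈ -0.00039463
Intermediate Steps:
t = 10 (t = 2 + 8 = 10)
L(M, x) = 100 (L(M, x) = 10**2 = 100)
1/(L(64, 206) - 1*2634) = 1/(100 - 1*2634) = 1/(100 - 2634) = 1/(-2534) = -1/2534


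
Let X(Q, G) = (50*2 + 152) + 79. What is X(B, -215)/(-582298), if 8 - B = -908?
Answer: -331/582298 ≈ -0.00056844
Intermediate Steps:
B = 916 (B = 8 - 1*(-908) = 8 + 908 = 916)
X(Q, G) = 331 (X(Q, G) = (100 + 152) + 79 = 252 + 79 = 331)
X(B, -215)/(-582298) = 331/(-582298) = 331*(-1/582298) = -331/582298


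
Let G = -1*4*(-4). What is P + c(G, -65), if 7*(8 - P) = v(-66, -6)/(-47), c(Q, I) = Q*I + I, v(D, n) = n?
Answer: -360919/329 ≈ -1097.0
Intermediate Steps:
G = 16 (G = -4*(-4) = 16)
c(Q, I) = I + I*Q (c(Q, I) = I*Q + I = I + I*Q)
P = 2626/329 (P = 8 - (-6)/(7*(-47)) = 8 - (-6)*(-1)/(7*47) = 8 - 1/7*6/47 = 8 - 6/329 = 2626/329 ≈ 7.9818)
P + c(G, -65) = 2626/329 - 65*(1 + 16) = 2626/329 - 65*17 = 2626/329 - 1105 = -360919/329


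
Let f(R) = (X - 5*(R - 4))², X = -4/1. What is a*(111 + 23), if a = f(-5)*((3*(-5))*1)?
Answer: -3378810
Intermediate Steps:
X = -4 (X = -4*1 = -4)
f(R) = (16 - 5*R)² (f(R) = (-4 - 5*(R - 4))² = (-4 - 5*(-4 + R))² = (-4 + (20 - 5*R))² = (16 - 5*R)²)
a = -25215 (a = (-16 + 5*(-5))²*((3*(-5))*1) = (-16 - 25)²*(-15*1) = (-41)²*(-15) = 1681*(-15) = -25215)
a*(111 + 23) = -25215*(111 + 23) = -25215*134 = -3378810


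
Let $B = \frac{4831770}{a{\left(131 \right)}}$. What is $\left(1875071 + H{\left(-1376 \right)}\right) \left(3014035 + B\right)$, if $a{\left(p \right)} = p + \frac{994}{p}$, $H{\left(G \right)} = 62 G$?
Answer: $\frac{19813622688226381}{3631} \approx 5.4568 \cdot 10^{12}$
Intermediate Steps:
$B = \frac{126592374}{3631}$ ($B = \frac{4831770}{131 + \frac{994}{131}} = \frac{4831770}{\frac{18155}{131}} = 4831770 \cdot \frac{131}{18155} = \frac{126592374}{3631} \approx 34864.0$)
$\left(1875071 + H{\left(-1376 \right)}\right) \left(3014035 + B\right) = \left(1875071 + 62 \left(-1376\right)\right) \left(3014035 + \frac{126592374}{3631}\right) = \left(1875071 - 85312\right) \frac{11070553459}{3631} = 1789759 \cdot \frac{11070553459}{3631} = \frac{19813622688226381}{3631}$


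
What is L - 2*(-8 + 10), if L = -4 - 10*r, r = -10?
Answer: 92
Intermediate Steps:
L = 96 (L = -4 - 10*(-10) = -4 + 100 = 96)
L - 2*(-8 + 10) = 96 - 2*(-8 + 10) = 96 - 2*2 = 96 - 4 = 92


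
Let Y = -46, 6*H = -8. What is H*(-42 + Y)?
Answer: 352/3 ≈ 117.33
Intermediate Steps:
H = -4/3 (H = (⅙)*(-8) = -4/3 ≈ -1.3333)
H*(-42 + Y) = -4*(-42 - 46)/3 = -4/3*(-88) = 352/3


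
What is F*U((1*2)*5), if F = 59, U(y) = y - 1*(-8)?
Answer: 1062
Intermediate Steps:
U(y) = 8 + y (U(y) = y + 8 = 8 + y)
F*U((1*2)*5) = 59*(8 + (1*2)*5) = 59*(8 + 2*5) = 59*(8 + 10) = 59*18 = 1062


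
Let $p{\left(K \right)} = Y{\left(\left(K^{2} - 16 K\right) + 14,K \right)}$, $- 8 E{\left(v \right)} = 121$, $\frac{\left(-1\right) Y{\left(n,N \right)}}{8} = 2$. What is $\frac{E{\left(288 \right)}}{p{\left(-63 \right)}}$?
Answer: $\frac{121}{128} \approx 0.94531$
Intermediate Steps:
$Y{\left(n,N \right)} = -16$ ($Y{\left(n,N \right)} = \left(-8\right) 2 = -16$)
$E{\left(v \right)} = - \frac{121}{8}$ ($E{\left(v \right)} = \left(- \frac{1}{8}\right) 121 = - \frac{121}{8}$)
$p{\left(K \right)} = -16$
$\frac{E{\left(288 \right)}}{p{\left(-63 \right)}} = - \frac{121}{8 \left(-16\right)} = \left(- \frac{121}{8}\right) \left(- \frac{1}{16}\right) = \frac{121}{128}$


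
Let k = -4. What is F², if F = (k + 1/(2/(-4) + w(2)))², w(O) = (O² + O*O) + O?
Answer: 29986576/130321 ≈ 230.10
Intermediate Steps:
w(O) = O + 2*O² (w(O) = (O² + O²) + O = 2*O² + O = O + 2*O²)
F = 5476/361 (F = (-4 + 1/(2/(-4) + 2*(1 + 2*2)))² = (-4 + 1/(2*(-¼) + 2*(1 + 4)))² = (-4 + 1/(-½ + 2*5))² = (-4 + 1/(-½ + 10))² = (-4 + 1/(19/2))² = (-4 + 2/19)² = (-74/19)² = 5476/361 ≈ 15.169)
F² = (5476/361)² = 29986576/130321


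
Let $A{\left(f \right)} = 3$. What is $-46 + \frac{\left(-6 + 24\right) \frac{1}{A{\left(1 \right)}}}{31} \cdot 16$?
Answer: $- \frac{1330}{31} \approx -42.903$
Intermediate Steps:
$-46 + \frac{\left(-6 + 24\right) \frac{1}{A{\left(1 \right)}}}{31} \cdot 16 = -46 + \frac{\left(-6 + 24\right) \frac{1}{3}}{31} \cdot 16 = -46 + 18 \cdot \frac{1}{3} \cdot \frac{1}{31} \cdot 16 = -46 + 6 \cdot \frac{1}{31} \cdot 16 = -46 + \frac{6}{31} \cdot 16 = -46 + \frac{96}{31} = - \frac{1330}{31}$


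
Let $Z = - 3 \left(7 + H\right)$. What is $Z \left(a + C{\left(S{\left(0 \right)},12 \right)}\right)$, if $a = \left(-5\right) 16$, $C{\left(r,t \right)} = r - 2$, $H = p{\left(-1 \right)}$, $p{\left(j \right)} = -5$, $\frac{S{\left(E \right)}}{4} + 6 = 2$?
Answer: $588$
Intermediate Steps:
$S{\left(E \right)} = -16$ ($S{\left(E \right)} = -24 + 4 \cdot 2 = -24 + 8 = -16$)
$H = -5$
$C{\left(r,t \right)} = -2 + r$ ($C{\left(r,t \right)} = r - 2 = -2 + r$)
$a = -80$
$Z = -6$ ($Z = - 3 \left(7 - 5\right) = \left(-3\right) 2 = -6$)
$Z \left(a + C{\left(S{\left(0 \right)},12 \right)}\right) = - 6 \left(-80 - 18\right) = \left(-6\right) \left(-98\right) = 588$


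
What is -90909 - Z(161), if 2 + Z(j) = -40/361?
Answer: -32817387/361 ≈ -90907.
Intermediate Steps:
Z(j) = -762/361 (Z(j) = -2 - 40/361 = -762/361)
-90909 - Z(161) = -90909 - 1*(-762/361) = -90909 + 762/361 = -32817387/361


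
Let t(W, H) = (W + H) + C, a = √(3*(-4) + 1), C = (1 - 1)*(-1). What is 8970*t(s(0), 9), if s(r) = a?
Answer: 80730 + 8970*I*√11 ≈ 80730.0 + 29750.0*I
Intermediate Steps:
C = 0 (C = 0*(-1) = 0)
a = I*√11 (a = √(-12 + 1) = √(-11) = I*√11 ≈ 3.3166*I)
s(r) = I*√11
t(W, H) = H + W (t(W, H) = (W + H) + 0 = (H + W) + 0 = H + W)
8970*t(s(0), 9) = 8970*(9 + I*√11) = 80730 + 8970*I*√11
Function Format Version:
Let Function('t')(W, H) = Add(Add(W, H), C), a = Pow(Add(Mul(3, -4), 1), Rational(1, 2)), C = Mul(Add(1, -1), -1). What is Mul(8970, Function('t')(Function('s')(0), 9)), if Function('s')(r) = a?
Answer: Add(80730, Mul(8970, I, Pow(11, Rational(1, 2)))) ≈ Add(80730., Mul(29750., I))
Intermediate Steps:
C = 0 (C = Mul(0, -1) = 0)
a = Mul(I, Pow(11, Rational(1, 2))) (a = Pow(Add(-12, 1), Rational(1, 2)) = Pow(-11, Rational(1, 2)) = Mul(I, Pow(11, Rational(1, 2))) ≈ Mul(3.3166, I))
Function('s')(r) = Mul(I, Pow(11, Rational(1, 2)))
Function('t')(W, H) = Add(H, W) (Function('t')(W, H) = Add(Add(W, H), 0) = Add(Add(H, W), 0) = Add(H, W))
Mul(8970, Function('t')(Function('s')(0), 9)) = Mul(8970, Add(9, Mul(I, Pow(11, Rational(1, 2))))) = Add(80730, Mul(8970, I, Pow(11, Rational(1, 2))))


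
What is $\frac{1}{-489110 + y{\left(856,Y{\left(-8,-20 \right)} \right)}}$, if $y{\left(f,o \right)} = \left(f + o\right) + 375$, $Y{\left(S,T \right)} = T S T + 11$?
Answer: $- \frac{1}{491068} \approx -2.0364 \cdot 10^{-6}$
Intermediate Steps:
$Y{\left(S,T \right)} = 11 + S T^{2}$ ($Y{\left(S,T \right)} = S T T + 11 = S T^{2} + 11 = 11 + S T^{2}$)
$y{\left(f,o \right)} = 375 + f + o$
$\frac{1}{-489110 + y{\left(856,Y{\left(-8,-20 \right)} \right)}} = \frac{1}{-489110 + \left(375 + 856 + \left(11 - 8 \left(-20\right)^{2}\right)\right)} = \frac{1}{-489110 + \left(375 + 856 + \left(11 - 3200\right)\right)} = \frac{1}{-489110 + \left(375 + 856 - 3189\right)} = \frac{1}{-489110 - 1958} = \frac{1}{-491068} = - \frac{1}{491068}$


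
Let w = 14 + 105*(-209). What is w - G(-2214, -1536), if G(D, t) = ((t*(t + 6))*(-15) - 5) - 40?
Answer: 35229314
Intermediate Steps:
w = -21931 (w = 14 - 21945 = -21931)
G(D, t) = -45 - 15*t*(6 + t) (G(D, t) = ((t*(6 + t))*(-15) - 5) - 40 = (-15*t*(6 + t) - 5) - 40 = (-5 - 15*t*(6 + t)) - 40 = -45 - 15*t*(6 + t))
w - G(-2214, -1536) = -21931 - (-45 - 90*(-1536) - 15*(-1536)**2) = -21931 - (-45 + 138240 - 15*2359296) = -21931 - (-45 + 138240 - 35389440) = -21931 - 1*(-35251245) = -21931 + 35251245 = 35229314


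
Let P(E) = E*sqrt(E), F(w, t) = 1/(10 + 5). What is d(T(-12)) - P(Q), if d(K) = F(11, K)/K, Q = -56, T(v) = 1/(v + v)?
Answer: -8/5 + 112*I*sqrt(14) ≈ -1.6 + 419.07*I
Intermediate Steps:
T(v) = 1/(2*v)
F(w, t) = 1/15
P(E) = E**(3/2)
d(K) = 1/(15*K)
d(T(-12)) - P(Q) = 1/(15*(((1/2)/(-12)))) - (-56)**(3/2) = 1/(15*(((1/2)*(-1/12)))) - (-112)*I*sqrt(14) = 1/(15*(-1/24)) + 112*I*sqrt(14) = (1/15)*(-24) + 112*I*sqrt(14) = -8/5 + 112*I*sqrt(14)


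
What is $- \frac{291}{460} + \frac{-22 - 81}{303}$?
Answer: $- \frac{135553}{139380} \approx -0.97254$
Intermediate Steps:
$- \frac{291}{460} + \frac{-22 - 81}{303} = \left(-291\right) \frac{1}{460} - \frac{103}{303} = - \frac{291}{460} - \frac{103}{303} = - \frac{135553}{139380}$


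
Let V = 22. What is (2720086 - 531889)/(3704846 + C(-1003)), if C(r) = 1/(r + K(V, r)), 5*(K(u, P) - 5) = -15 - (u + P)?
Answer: 978367192/1656477811 ≈ 0.59063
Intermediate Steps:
K(u, P) = 2 - P/5 - u/5 (K(u, P) = 5 + (-15 - (u + P))/5 = 5 + (-15 - (P + u))/5 = 5 + (-15 + (-P - u))/5 = 5 + (-15 - P - u)/5 = 5 + (-3 - P/5 - u/5) = 2 - P/5 - u/5)
C(r) = 1/(-12/5 + 4*r/5) (C(r) = 1/(r + (2 - r/5 - ⅕*22)) = 1/(r + (2 - r/5 - 22/5)) = 1/(r + (-12/5 - r/5)) = 1/(-12/5 + 4*r/5))
(2720086 - 531889)/(3704846 + C(-1003)) = (2720086 - 531889)/(3704846 + 5/(4*(-3 - 1003))) = 2188197/(3704846 + (5/4)/(-1006)) = 2188197/(3704846 + (5/4)*(-1/1006)) = 2188197/(3704846 - 5/4024) = 2188197/(14908300299/4024) = 2188197*(4024/14908300299) = 978367192/1656477811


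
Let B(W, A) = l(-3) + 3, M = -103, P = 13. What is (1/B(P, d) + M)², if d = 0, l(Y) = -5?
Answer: 42849/4 ≈ 10712.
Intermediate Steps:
B(W, A) = -2 (B(W, A) = -5 + 3 = -2)
(1/B(P, d) + M)² = (1/(-2) - 103)² = (-½ - 103)² = (-207/2)² = 42849/4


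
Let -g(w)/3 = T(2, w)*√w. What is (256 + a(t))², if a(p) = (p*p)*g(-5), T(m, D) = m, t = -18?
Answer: -18830144 - 995328*I*√5 ≈ -1.883e+7 - 2.2256e+6*I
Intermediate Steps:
g(w) = -6*√w
a(p) = -6*I*√5*p² (a(p) = (p*p)*(-6*I*√5) = p²*(-6*I*√5) = -6*I*√5*p²)
(256 + a(t))² = (256 - 6*I*√5*(-18)²)² = (256 - 6*I*√5*324)² = (256 - 1944*I*√5)²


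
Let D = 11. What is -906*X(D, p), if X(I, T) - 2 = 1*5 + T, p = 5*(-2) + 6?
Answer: -2718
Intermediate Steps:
p = -4 (p = -10 + 6 = -4)
X(I, T) = 7 + T (X(I, T) = 2 + (1*5 + T) = 2 + (5 + T) = 7 + T)
-906*X(D, p) = -906*(7 - 4) = -906*3 = -2718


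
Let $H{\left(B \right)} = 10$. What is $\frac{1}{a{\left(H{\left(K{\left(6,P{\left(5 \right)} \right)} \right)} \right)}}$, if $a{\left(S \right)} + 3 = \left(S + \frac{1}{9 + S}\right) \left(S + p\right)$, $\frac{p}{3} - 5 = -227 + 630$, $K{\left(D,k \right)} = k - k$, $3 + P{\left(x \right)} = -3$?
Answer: $\frac{19}{235637} \approx 8.0633 \cdot 10^{-5}$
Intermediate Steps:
$P{\left(x \right)} = -6$ ($P{\left(x \right)} = -3 - 3 = -6$)
$K{\left(D,k \right)} = 0$
$p = 1224$ ($p = 15 + 3 \left(-227 + 630\right) = 15 + 3 \cdot 403 = 15 + 1209 = 1224$)
$a{\left(S \right)} = -3 + \left(1224 + S\right) \left(S + \frac{1}{9 + S}\right)$ ($a{\left(S \right)} = -3 + \left(S + \frac{1}{9 + S}\right) \left(S + 1224\right) = -3 + \left(S + \frac{1}{9 + S}\right) \left(1224 + S\right) = -3 + \left(1224 + S\right) \left(S + \frac{1}{9 + S}\right)$)
$\frac{1}{a{\left(H{\left(K{\left(6,P{\left(5 \right)} \right)} \right)} \right)}} = \frac{1}{\frac{1}{9 + 10} \left(1197 + 10^{3} + 1233 \cdot 10^{2} + 11014 \cdot 10\right)} = \frac{1}{\frac{1}{19} \left(1197 + 1000 + 1233 \cdot 100 + 110140\right)} = \frac{1}{\frac{1}{19} \left(1197 + 1000 + 123300 + 110140\right)} = \frac{1}{\frac{1}{19} \cdot 235637} = \frac{1}{\frac{235637}{19}} = \frac{19}{235637}$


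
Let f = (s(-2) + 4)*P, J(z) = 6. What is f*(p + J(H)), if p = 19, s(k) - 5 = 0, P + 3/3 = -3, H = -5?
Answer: -900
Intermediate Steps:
P = -4 (P = -1 - 3 = -4)
s(k) = 5 (s(k) = 5 + 0 = 5)
f = -36 (f = (5 + 4)*(-4) = 9*(-4) = -36)
f*(p + J(H)) = -36*(19 + 6) = -36*25 = -900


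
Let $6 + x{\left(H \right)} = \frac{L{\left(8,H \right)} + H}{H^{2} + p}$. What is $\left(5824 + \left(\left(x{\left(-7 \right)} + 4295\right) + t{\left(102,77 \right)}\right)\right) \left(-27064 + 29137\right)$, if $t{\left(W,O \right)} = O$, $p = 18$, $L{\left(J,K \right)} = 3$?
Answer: $\frac{1415290998}{67} \approx 2.1124 \cdot 10^{7}$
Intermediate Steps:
$x{\left(H \right)} = -6 + \frac{3 + H}{18 + H^{2}}$ ($x{\left(H \right)} = -6 + \frac{3 + H}{H^{2} + 18} = -6 + \frac{3 + H}{18 + H^{2}}$)
$\left(5824 + \left(\left(x{\left(-7 \right)} + 4295\right) + t{\left(102,77 \right)}\right)\right) \left(-27064 + 29137\right) = \left(5824 + \left(\left(\frac{-105 - 7 - 6 \left(-7\right)^{2}}{18 + \left(-7\right)^{2}} + 4295\right) + 77\right)\right) \left(-27064 + 29137\right) = \left(5824 + \left(\left(\frac{-105 - 7 - 294}{18 + 49} + 4295\right) + 77\right)\right) 2073 = \left(5824 + \left(\left(\frac{-105 - 7 - 294}{67} + 4295\right) + 77\right)\right) 2073 = \left(5824 + \left(\left(\frac{1}{67} \left(-406\right) + 4295\right) + 77\right)\right) 2073 = \left(5824 + \left(\left(- \frac{406}{67} + 4295\right) + 77\right)\right) 2073 = \left(5824 + \left(\frac{287359}{67} + 77\right)\right) 2073 = \left(5824 + \frac{292518}{67}\right) 2073 = \frac{682726}{67} \cdot 2073 = \frac{1415290998}{67}$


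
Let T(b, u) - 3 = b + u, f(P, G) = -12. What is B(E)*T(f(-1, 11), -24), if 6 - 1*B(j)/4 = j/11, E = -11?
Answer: -924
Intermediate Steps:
B(j) = 24 - 4*j/11
T(b, u) = 3 + b + u (T(b, u) = 3 + (b + u) = 3 + b + u)
B(E)*T(f(-1, 11), -24) = (24 - 4/11*(-11))*(3 - 12 - 24) = (24 + 4)*(-33) = 28*(-33) = -924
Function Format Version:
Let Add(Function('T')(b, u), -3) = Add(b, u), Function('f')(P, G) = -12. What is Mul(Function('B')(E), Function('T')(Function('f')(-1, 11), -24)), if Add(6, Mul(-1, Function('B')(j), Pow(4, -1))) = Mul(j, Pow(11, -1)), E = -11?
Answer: -924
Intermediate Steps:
Function('B')(j) = Add(24, Mul(Rational(-4, 11), j)) (Function('B')(j) = Add(24, Mul(-4, Mul(j, Pow(11, -1)))) = Add(24, Mul(-4, Mul(j, Rational(1, 11)))) = Add(24, Mul(-4, Mul(Rational(1, 11), j))) = Add(24, Mul(Rational(-4, 11), j)))
Function('T')(b, u) = Add(3, b, u) (Function('T')(b, u) = Add(3, Add(b, u)) = Add(3, b, u))
Mul(Function('B')(E), Function('T')(Function('f')(-1, 11), -24)) = Mul(Add(24, Mul(Rational(-4, 11), -11)), Add(3, -12, -24)) = Mul(Add(24, 4), -33) = Mul(28, -33) = -924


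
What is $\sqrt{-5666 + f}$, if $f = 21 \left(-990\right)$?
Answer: $2 i \sqrt{6614} \approx 162.65 i$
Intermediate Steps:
$f = -20790$
$\sqrt{-5666 + f} = \sqrt{-5666 - 20790} = \sqrt{-26456} = 2 i \sqrt{6614}$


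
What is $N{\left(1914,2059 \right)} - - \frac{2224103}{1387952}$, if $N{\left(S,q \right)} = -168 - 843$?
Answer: $- \frac{1400995369}{1387952} \approx -1009.4$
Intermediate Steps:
$N{\left(S,q \right)} = -1011$
$N{\left(1914,2059 \right)} - - \frac{2224103}{1387952} = -1011 - - \frac{2224103}{1387952} = -1011 + \frac{2224103}{1387952} = - \frac{1400995369}{1387952}$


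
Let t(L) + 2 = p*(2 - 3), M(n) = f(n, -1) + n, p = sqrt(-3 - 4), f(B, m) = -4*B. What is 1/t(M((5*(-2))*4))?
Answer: I/(sqrt(7) - 2*I) ≈ -0.18182 + 0.24052*I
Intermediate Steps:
p = I*sqrt(7) (p = sqrt(-7) = I*sqrt(7) ≈ 2.6458*I)
M(n) = -3*n (M(n) = -4*n + n = -3*n)
t(L) = -2 - I*sqrt(7) (t(L) = -2 + (I*sqrt(7))*(2 - 3) = -2 + (I*sqrt(7))*(-1) = -2 - I*sqrt(7))
1/t(M((5*(-2))*4)) = 1/(-2 - I*sqrt(7))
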